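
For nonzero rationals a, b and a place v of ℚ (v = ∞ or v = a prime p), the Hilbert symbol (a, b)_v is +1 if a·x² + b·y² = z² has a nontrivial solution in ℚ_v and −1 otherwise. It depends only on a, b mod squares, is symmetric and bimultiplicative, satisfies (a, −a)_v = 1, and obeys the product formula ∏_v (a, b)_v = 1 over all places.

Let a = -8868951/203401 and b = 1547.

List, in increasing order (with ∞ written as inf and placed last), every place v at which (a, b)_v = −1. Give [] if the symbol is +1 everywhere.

(a, b) ≡ (-119, 1547) mod (ℚ^×)²; places V = {2, 3, 7, 11, 13, 17, 41, ∞}.
(a,b)_17: α=1, u≡6; β=1, v≡6 (mod 17); (6|17)=-1, (6|17)=-1; sign (−1)^0·-1^1·-1^1 = +1.
(a,b)_11: α=-2, u≡7; β=0, v≡7 (mod 11); (7|11)=-1, (7|11)=-1; sign (−1)^0·-1^0·-1^-2 = +1.
(a,b)_2: α=0, β=0; u≡1, v≡3 (mod 8); ε(u)ε(v)=0·1, αω(v)=0·1, βω(u)=0·0; sum ≡ 0  ⇒  +1.
(a,b)_7: α=3, u≡4; β=1, v≡4 (mod 7); (4|7)=+1, (4|7)=+1; sign (−1)^1·+1^1·+1^3 = -1.
(a,b)_13: α=2, u≡5; β=1, v≡2 (mod 13); (5|13)=-1, (2|13)=-1; sign (−1)^0·-1^1·-1^2 = -1.
(a,b)_3: α=2, u≡1; β=0, v≡2 (mod 3); (1|3)=+1, (2|3)=-1; sign (−1)^0·+1^0·-1^2 = +1.
(a,b)_41: α=-2, u≡18; β=0, v≡30 (mod 41); (18|41)=+1, (30|41)=-1; sign (−1)^0·+1^0·-1^-2 = +1.
(a,b)_∞: sgn(-119)=−, sgn(1547)=+, so +1.
|Ram(-119, 1547)| = 2, even; anisotropic at {7, 13}.

[7, 13]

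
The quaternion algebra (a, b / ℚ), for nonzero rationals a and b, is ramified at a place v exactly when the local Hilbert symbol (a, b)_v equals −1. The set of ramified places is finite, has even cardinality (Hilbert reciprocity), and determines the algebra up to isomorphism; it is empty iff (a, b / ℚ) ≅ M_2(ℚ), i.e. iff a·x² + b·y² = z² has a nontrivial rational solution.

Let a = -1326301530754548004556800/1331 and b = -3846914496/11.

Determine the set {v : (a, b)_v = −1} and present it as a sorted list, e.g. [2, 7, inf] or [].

[11, 17, 19, inf]

Mod squares: a ≡ -3194147, b ≡ -73465381. Check v ∈ {∞, 2, 3, 5, 11, 17, 19, 23, 29, 31}.
v=∞: -3194147 < 0 and -73465381 < 0  ⇒  (a,b)_∞ = -1.
v=3: a=3^0·(≡1), b=3^2·(≡2) mod 3; (1|3)=+1, (2|3)=-1; (−1)^{0·2·1}·(+1)^2·(-1)^0 = +1.
v=31: a=31^3·(≡7), b=31^1·(≡26) mod 31; (7|31)=+1, (26|31)=-1; (−1)^{3·1·15}·(+1)^1·(-1)^3 = +1.
v=2: v_2(a)=12, v_2(b)=6; units ≡ 5, 3 (mod 8); ε·ε+αω+βω = 0·1+12·1+6·1 ≡ 0  ⇒  (a,b)_2 = +1.
v=29: a=29^3·(≡25), b=29^1·(≡1) mod 29; (25|29)=+1, (1|29)=+1; (−1)^{3·1·14}·(+1)^1·(+1)^3 = +1.
v=23: a=23^2·(≡3), b=23^1·(≡4) mod 23; (3|23)=+1, (4|23)=+1; (−1)^{2·1·11}·(+1)^1·(+1)^2 = +1.
v=5: a=5^2·(≡3), b=5^0·(≡4) mod 5; (3|5)=-1, (4|5)=+1; (−1)^{2·0·2}·(-1)^0·(+1)^2 = +1.
v=19: a=19^3·(≡8), b=19^1·(≡2) mod 19; (8|19)=-1, (2|19)=-1; (−1)^{3·1·9}·(-1)^1·(-1)^3 = -1.
v=11: a=11^-3·(≡1), b=11^-1·(≡4) mod 11; (1|11)=+1, (4|11)=+1; (−1)^{-3·-1·5}·(+1)^-1·(+1)^-3 = -1.
v=17: a=17^3·(≡6), b=17^1·(≡8) mod 17; (6|17)=-1, (8|17)=+1; (−1)^{3·1·8}·(-1)^1·(+1)^3 = -1.
(-3194147, -73465381 / ℚ) ramifies at {11, 17, 19, ∞}: a division algebra.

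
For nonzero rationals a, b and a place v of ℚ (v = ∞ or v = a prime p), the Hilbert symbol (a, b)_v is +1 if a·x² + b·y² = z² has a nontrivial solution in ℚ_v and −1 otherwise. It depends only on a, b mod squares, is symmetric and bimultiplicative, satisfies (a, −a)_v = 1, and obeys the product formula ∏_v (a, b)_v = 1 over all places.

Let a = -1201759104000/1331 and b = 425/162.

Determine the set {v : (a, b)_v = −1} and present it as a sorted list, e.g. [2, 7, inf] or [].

[13, 17]

(a, b) ≡ (-36465, 34) mod (ℚ^×)²; places V = {2, 3, 5, 7, 11, 13, 17, ∞}.
(a,b)_17: α=3, u≡14; β=1, v≡16 (mod 17); (14|17)=-1, (16|17)=+1; sign (−1)^0·-1^1·+1^3 = -1.
(a,b)_5: α=3, u≡3; β=2, v≡1 (mod 5); (3|5)=-1, (1|5)=+1; sign (−1)^0·-1^2·+1^3 = +1.
(a,b)_11: α=-3, u≡7; β=0, v≡5 (mod 11); (7|11)=-1, (5|11)=+1; sign (−1)^0·-1^0·+1^-3 = +1.
(a,b)_3: α=1, u≡1; β=-4, v≡1 (mod 3); (1|3)=+1, (1|3)=+1; sign (−1)^0·+1^-4·+1^1 = +1.
(a,b)_7: α=2, u≡6; β=0, v≡5 (mod 7); (6|7)=-1, (5|7)=-1; sign (−1)^0·-1^0·-1^2 = +1.
(a,b)_13: α=1, u≡12; β=0, v≡8 (mod 13); (12|13)=+1, (8|13)=-1; sign (−1)^0·+1^0·-1^1 = -1.
(a,b)_∞: sgn(-36465)=−, sgn(34)=+, so +1.
(a,b)_2: α=10, β=-1; u≡7, v≡1 (mod 8); ε(u)ε(v)=1·0, αω(v)=10·0, βω(u)=-1·0; sum ≡ 0  ⇒  +1.
(-36465, 34 / ℚ) ramifies at {13, 17}: a division algebra.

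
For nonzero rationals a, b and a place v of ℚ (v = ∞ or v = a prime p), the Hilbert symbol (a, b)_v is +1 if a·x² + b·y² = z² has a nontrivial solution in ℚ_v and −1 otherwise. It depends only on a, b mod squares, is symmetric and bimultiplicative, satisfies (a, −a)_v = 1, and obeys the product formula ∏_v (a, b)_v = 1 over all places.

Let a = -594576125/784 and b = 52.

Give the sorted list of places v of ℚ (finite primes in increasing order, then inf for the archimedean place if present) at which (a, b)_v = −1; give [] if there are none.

Mod squares: a ≡ -23783045, b ≡ 13. Check v ∈ {∞, 2, 5, 7, 11, 13, 29, 31, 37}.
v=11: a=11^1·(≡10), b=11^0·(≡8) mod 11; (10|11)=-1, (8|11)=-1; (−1)^{1·0·5}·(-1)^0·(-1)^1 = -1.
v=31: a=31^1·(≡15), b=31^0·(≡21) mod 31; (15|31)=-1, (21|31)=-1; (−1)^{1·0·15}·(-1)^0·(-1)^1 = -1.
v=29: a=29^1·(≡27), b=29^0·(≡23) mod 29; (27|29)=-1, (23|29)=+1; (−1)^{1·0·14}·(-1)^0·(+1)^1 = +1.
v=13: a=13^1·(≡10), b=13^1·(≡4) mod 13; (10|13)=+1, (4|13)=+1; (−1)^{1·1·6}·(+1)^1·(+1)^1 = +1.
v=37: a=37^1·(≡36), b=37^0·(≡15) mod 37; (36|37)=+1, (15|37)=-1; (−1)^{1·0·18}·(+1)^0·(-1)^1 = -1.
v=5: a=5^3·(≡4), b=5^0·(≡2) mod 5; (4|5)=+1, (2|5)=-1; (−1)^{3·0·2}·(+1)^0·(-1)^3 = -1.
v=2: v_2(a)=-4, v_2(b)=2; units ≡ 3, 5 (mod 8); ε·ε+αω+βω = 1·0+-4·1+2·1 ≡ 0  ⇒  (a,b)_2 = +1.
v=∞: -23783045 < 0 and 13 > 0  ⇒  (a,b)_∞ = +1.
v=7: a=7^-2·(≡2), b=7^0·(≡3) mod 7; (2|7)=+1, (3|7)=-1; (−1)^{-2·0·3}·(+1)^0·(-1)^-2 = +1.
Ram(-23783045, 13) = {5, 11, 31, 37}; no ℚ_5-point on the conic.

[5, 11, 31, 37]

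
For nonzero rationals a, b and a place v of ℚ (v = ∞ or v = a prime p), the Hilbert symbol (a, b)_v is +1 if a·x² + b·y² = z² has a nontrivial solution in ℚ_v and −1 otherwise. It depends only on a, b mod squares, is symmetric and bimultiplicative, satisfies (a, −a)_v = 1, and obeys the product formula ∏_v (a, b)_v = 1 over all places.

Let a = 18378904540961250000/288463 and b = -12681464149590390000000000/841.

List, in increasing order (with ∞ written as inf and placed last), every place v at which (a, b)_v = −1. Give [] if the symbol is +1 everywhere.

[7, 11, 13, 23]

(a, b) ≡ (115115, -119) mod (ℚ^×)²; places V = {2, 3, 5, 7, 11, 13, 17, 19, 23, 29, ∞}.
(a,b)_7: α=-3, u≡1; β=1, v≡1 (mod 7); (1|7)=+1, (1|7)=+1; sign (−1)^1·+1^1·+1^-3 = -1.
(a,b)_∞: sgn(115115)=+, sgn(-119)=−, so +1.
(a,b)_19: α=2, u≡12; β=0, v≡15 (mod 19); (12|19)=-1, (15|19)=-1; sign (−1)^0·-1^0·-1^2 = +1.
(a,b)_11: α=1, u≡5; β=4, v≡2 (mod 11); (5|11)=+1, (2|11)=-1; sign (−1)^0·+1^4·-1^1 = -1.
(a,b)_5: α=7, u≡3; β=10, v≡4 (mod 5); (3|5)=-1, (4|5)=+1; sign (−1)^0·-1^10·+1^7 = +1.
(a,b)_13: α=1, u≡5; β=0, v≡7 (mod 13); (5|13)=-1, (7|13)=-1; sign (−1)^0·-1^0·-1^1 = -1.
(a,b)_29: α=-2, u≡11; β=-2, v≡3 (mod 29); (11|29)=-1, (3|29)=-1; sign (−1)^0·-1^-2·-1^-2 = +1.
(a,b)_3: α=4, u≡2; β=2, v≡1 (mod 3); (2|3)=-1, (1|3)=+1; sign (−1)^0·-1^2·+1^4 = +1.
(a,b)_17: α=2, u≡16; β=3, v≡3 (mod 17); (16|17)=+1, (3|17)=-1; sign (−1)^0·+1^3·-1^2 = +1.
(a,b)_2: α=4, β=10; u≡3, v≡1 (mod 8); ε(u)ε(v)=1·0, αω(v)=4·0, βω(u)=10·1; sum ≡ 0  ⇒  +1.
(a,b)_23: α=3, u≡11; β=4, v≡10 (mod 23); (11|23)=-1, (10|23)=-1; sign (−1)^0·-1^4·-1^3 = -1.
Ram(115115, -119) = {7, 11, 13, 23}; no ℚ_7-point on the conic.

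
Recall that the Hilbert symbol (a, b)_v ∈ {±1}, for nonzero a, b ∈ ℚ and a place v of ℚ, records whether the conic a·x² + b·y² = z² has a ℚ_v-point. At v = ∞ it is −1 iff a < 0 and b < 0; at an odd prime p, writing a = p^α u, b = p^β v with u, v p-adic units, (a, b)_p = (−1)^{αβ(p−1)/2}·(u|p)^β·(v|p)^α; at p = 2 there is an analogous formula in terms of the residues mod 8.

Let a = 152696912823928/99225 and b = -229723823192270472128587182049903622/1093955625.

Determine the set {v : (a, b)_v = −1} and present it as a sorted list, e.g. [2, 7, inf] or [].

Mod squares: a ≡ 163438, b ≡ -460598. Check v ∈ {∞, 2, 3, 5, 7, 11, 17, 19, 23, 29, 31, 37}.
v=11: a=11^1·(≡10), b=11^2·(≡3) mod 11; (10|11)=-1, (3|11)=+1; (−1)^{1·2·5}·(-1)^2·(+1)^1 = +1.
v=19: a=19^1·(≡12), b=19^3·(≡12) mod 19; (12|19)=-1, (12|19)=-1; (−1)^{1·3·9}·(-1)^3·(-1)^1 = -1.
v=37: a=37^0·(≡21), b=37^2·(≡22) mod 37; (21|37)=+1, (22|37)=-1; (−1)^{0·2·18}·(+1)^2·(-1)^0 = +1.
v=2: v_2(a)=3, v_2(b)=1; units ≡ 7, 5 (mod 8); ε·ε+αω+βω = 1·0+3·1+1·0 ≡ 1  ⇒  (a,b)_2 = -1.
v=23: a=23^1·(≡15), b=23^3·(≡20) mod 23; (15|23)=-1, (20|23)=-1; (−1)^{1·3·11}·(-1)^3·(-1)^1 = -1.
v=31: a=31^2·(≡26), b=31^5·(≡6) mod 31; (26|31)=-1, (6|31)=-1; (−1)^{2·5·15}·(-1)^5·(-1)^2 = -1.
v=3: a=3^-4·(≡1), b=3^-6·(≡1) mod 3; (1|3)=+1, (1|3)=+1; (−1)^{-4·-6·1}·(+1)^-6·(+1)^-4 = +1.
v=29: a=29^2·(≡6), b=29^4·(≡16) mod 29; (6|29)=+1, (16|29)=+1; (−1)^{2·4·14}·(+1)^4·(+1)^2 = +1.
v=7: a=7^-2·(≡2), b=7^-4·(≡1) mod 7; (2|7)=+1, (1|7)=+1; (−1)^{-2·-4·3}·(+1)^-4·(+1)^-2 = +1.
v=17: a=17^3·(≡15), b=17^7·(≡16) mod 17; (15|17)=+1, (16|17)=+1; (−1)^{3·7·8}·(+1)^7·(+1)^3 = +1.
v=5: a=5^-2·(≡2), b=5^-4·(≡2) mod 5; (2|5)=-1, (2|5)=-1; (−1)^{-2·-4·2}·(-1)^-4·(-1)^-2 = +1.
v=∞: 163438 > 0 and -460598 < 0  ⇒  (a,b)_∞ = +1.
Ram(163438, -460598) = {2, 19, 23, 31}; no ℚ_2-point on the conic.

[2, 19, 23, 31]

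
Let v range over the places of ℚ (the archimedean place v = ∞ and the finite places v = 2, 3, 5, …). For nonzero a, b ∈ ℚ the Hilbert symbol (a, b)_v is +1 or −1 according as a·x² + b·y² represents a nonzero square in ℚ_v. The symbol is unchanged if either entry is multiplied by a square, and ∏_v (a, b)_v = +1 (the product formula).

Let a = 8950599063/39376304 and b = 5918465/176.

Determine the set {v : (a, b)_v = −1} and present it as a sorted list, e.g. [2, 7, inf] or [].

(a, b) ≡ (957, 27115) mod (ℚ^×)²; places V = {2, 3, 5, 7, 11, 17, 23, 29, 43, ∞}.
(a,b)_5: α=0, u≡2; β=1, v≡3 (mod 5); (2|5)=-1, (3|5)=-1; sign (−1)^0·-1^1·-1^0 = -1.
(a,b)_23: α=2, u≡7; β=0, v≡7 (mod 23); (7|23)=-1, (7|23)=-1; sign (−1)^0·-1^0·-1^2 = +1.
(a,b)_∞: sgn(957)=+, sgn(27115)=+, so +1.
(a,b)_11: α=-3, u≡2; β=-1, v≡5 (mod 11); (2|11)=-1, (5|11)=+1; sign (−1)^1·-1^-1·+1^-3 = +1.
(a,b)_17: α=0, u≡7; β=1, v≡6 (mod 17); (7|17)=-1, (6|17)=-1; sign (−1)^0·-1^1·-1^0 = -1.
(a,b)_3: α=5, u≡1; β=0, v≡1 (mod 3); (1|3)=+1, (1|3)=+1; sign (−1)^0·+1^0·+1^5 = +1.
(a,b)_29: α=1, u≡24; β=1, v≡6 (mod 29); (24|29)=+1, (6|29)=+1; sign (−1)^0·+1^1·+1^1 = +1.
(a,b)_2: α=-4, β=-4; u≡5, v≡3 (mod 8); ε(u)ε(v)=0·1, αω(v)=-4·1, βω(u)=-4·1; sum ≡ 0  ⇒  +1.
(a,b)_7: α=4, u≡3; β=4, v≡1 (mod 7); (3|7)=-1, (1|7)=+1; sign (−1)^0·-1^4·+1^4 = +1.
(a,b)_43: α=-2, u≡14; β=0, v≡40 (mod 43); (14|43)=+1, (40|43)=+1; sign (−1)^0·+1^0·+1^-2 = +1.
|Ram(957, 27115)| = 2, even; anisotropic at {5, 17}.

[5, 17]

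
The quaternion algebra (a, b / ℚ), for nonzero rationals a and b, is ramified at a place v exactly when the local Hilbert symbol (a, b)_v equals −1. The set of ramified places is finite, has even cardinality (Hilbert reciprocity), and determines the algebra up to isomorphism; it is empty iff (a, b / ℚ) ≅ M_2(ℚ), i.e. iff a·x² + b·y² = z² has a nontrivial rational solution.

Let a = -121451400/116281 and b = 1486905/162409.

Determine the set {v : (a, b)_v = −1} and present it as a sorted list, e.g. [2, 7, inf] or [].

[3, 17]

Mod squares: a ≡ -34, b ≡ 105. Check v ∈ {∞, 2, 3, 5, 7, 11, 13, 17, 31}.
v=11: a=11^-2·(≡10), b=11^0·(≡7) mod 11; (10|11)=-1, (7|11)=-1; (−1)^{-2·0·5}·(-1)^0·(-1)^-2 = +1.
v=7: a=7^2·(≡4), b=7^3·(≡1) mod 7; (4|7)=+1, (1|7)=+1; (−1)^{2·3·3}·(+1)^3·(+1)^2 = +1.
v=17: a=17^1·(≡16), b=17^2·(≡12) mod 17; (16|17)=+1, (12|17)=-1; (−1)^{1·2·8}·(+1)^2·(-1)^1 = -1.
v=5: a=5^2·(≡4), b=5^1·(≡4) mod 5; (4|5)=+1, (4|5)=+1; (−1)^{2·1·2}·(+1)^1·(+1)^2 = +1.
v=31: a=31^-2·(≡1), b=31^-2·(≡17) mod 31; (1|31)=+1, (17|31)=-1; (−1)^{-2·-2·15}·(+1)^-2·(-1)^-2 = +1.
v=∞: -34 < 0 and 105 > 0  ⇒  (a,b)_∞ = +1.
v=2: v_2(a)=3, v_2(b)=0; units ≡ 7, 1 (mod 8); ε·ε+αω+βω = 1·0+3·0+0·0 ≡ 0  ⇒  (a,b)_2 = +1.
v=3: a=3^6·(≡2), b=3^1·(≡2) mod 3; (2|3)=-1, (2|3)=-1; (−1)^{6·1·1}·(-1)^1·(-1)^6 = -1.
v=13: a=13^0·(≡11), b=13^-2·(≡9) mod 13; (11|13)=-1, (9|13)=+1; (−1)^{0·-2·6}·(-1)^-2·(+1)^0 = +1.
|Ram(-34, 105)| = 2, even; anisotropic at {3, 17}.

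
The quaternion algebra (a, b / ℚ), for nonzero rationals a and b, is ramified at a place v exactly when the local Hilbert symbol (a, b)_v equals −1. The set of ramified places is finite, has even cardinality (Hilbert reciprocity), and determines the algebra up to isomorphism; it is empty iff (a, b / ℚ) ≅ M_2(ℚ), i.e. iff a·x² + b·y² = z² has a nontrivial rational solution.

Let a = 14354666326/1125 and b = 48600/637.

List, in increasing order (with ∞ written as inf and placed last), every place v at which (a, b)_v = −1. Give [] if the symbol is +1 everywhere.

[2, 3, 5, 19]

Mod squares: a ≡ 71630, b ≡ 78. Check v ∈ {∞, 2, 3, 5, 7, 11, 13, 19, 29}.
v=3: a=3^-2·(≡2), b=3^5·(≡2) mod 3; (2|3)=-1, (2|3)=-1; (−1)^{-2·5·1}·(-1)^5·(-1)^-2 = -1.
v=19: a=19^1·(≡3), b=19^0·(≡15) mod 19; (3|19)=-1, (15|19)=-1; (−1)^{1·0·9}·(-1)^0·(-1)^1 = -1.
v=5: a=5^-3·(≡4), b=5^2·(≡2) mod 5; (4|5)=+1, (2|5)=-1; (−1)^{-3·2·2}·(+1)^2·(-1)^-3 = -1.
v=11: a=11^2·(≡1), b=11^0·(≡9) mod 11; (1|11)=+1, (9|11)=+1; (−1)^{2·0·5}·(+1)^0·(+1)^2 = +1.
v=7: a=7^2·(≡3), b=7^-2·(≡1) mod 7; (3|7)=-1, (1|7)=+1; (−1)^{2·-2·3}·(-1)^-2·(+1)^2 = +1.
v=29: a=29^1·(≡6), b=29^0·(≡4) mod 29; (6|29)=+1, (4|29)=+1; (−1)^{1·0·14}·(+1)^0·(+1)^1 = +1.
v=2: v_2(a)=1, v_2(b)=3; units ≡ 7, 7 (mod 8); ε·ε+αω+βω = 1·1+1·0+3·0 ≡ 1  ⇒  (a,b)_2 = -1.
v=13: a=13^3·(≡7), b=13^-1·(≡11) mod 13; (7|13)=-1, (11|13)=-1; (−1)^{3·-1·6}·(-1)^-1·(-1)^3 = +1.
v=∞: 71630 > 0 and 78 > 0  ⇒  (a,b)_∞ = +1.
(71630, 78 / ℚ) ramifies at {2, 3, 5, 19}: a division algebra.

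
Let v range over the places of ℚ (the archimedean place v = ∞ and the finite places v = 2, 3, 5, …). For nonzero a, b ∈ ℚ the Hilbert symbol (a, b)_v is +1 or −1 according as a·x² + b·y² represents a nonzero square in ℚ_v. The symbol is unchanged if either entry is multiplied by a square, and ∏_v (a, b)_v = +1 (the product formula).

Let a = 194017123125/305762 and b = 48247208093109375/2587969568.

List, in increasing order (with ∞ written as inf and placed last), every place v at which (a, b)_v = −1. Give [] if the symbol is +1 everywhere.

[2, 29]

Mod squares: a ≡ 186, b ≡ 37758. Check v ∈ {∞, 2, 3, 5, 7, 17, 23, 29, 31}.
v=7: a=7^2·(≡1), b=7^5·(≡4) mod 7; (1|7)=+1, (4|7)=+1; (−1)^{2·5·3}·(+1)^5·(+1)^2 = +1.
v=∞: 186 > 0 and 37758 > 0  ⇒  (a,b)_∞ = +1.
v=5: a=5^4·(≡1), b=5^6·(≡3) mod 5; (1|5)=+1, (3|5)=-1; (−1)^{4·6·2}·(+1)^6·(-1)^4 = +1.
v=31: a=31^1·(≡17), b=31^1·(≡5) mod 31; (17|31)=-1, (5|31)=+1; (−1)^{1·1·15}·(-1)^1·(+1)^1 = +1.
v=3: a=3^5·(≡2), b=3^5·(≡1) mod 3; (2|3)=-1, (1|3)=+1; (−1)^{5·5·1}·(-1)^5·(+1)^5 = +1.
v=29: a=29^2·(≡15), b=29^3·(≡12) mod 29; (15|29)=-1, (12|29)=-1; (−1)^{2·3·14}·(-1)^3·(-1)^2 = -1.
v=17: a=17^-2·(≡15), b=17^-2·(≡16) mod 17; (15|17)=+1, (16|17)=+1; (−1)^{-2·-2·8}·(+1)^-2·(+1)^-2 = +1.
v=23: a=23^-2·(≡3), b=23^-4·(≡7) mod 23; (3|23)=+1, (7|23)=-1; (−1)^{-2·-4·11}·(+1)^-4·(-1)^-2 = +1.
v=2: v_2(a)=-1, v_2(b)=-5; units ≡ 5, 7 (mod 8); ε·ε+αω+βω = 0·1+-1·0+-5·1 ≡ 1  ⇒  (a,b)_2 = -1.
(186, 37758 / ℚ) ramifies at {2, 29}: a division algebra.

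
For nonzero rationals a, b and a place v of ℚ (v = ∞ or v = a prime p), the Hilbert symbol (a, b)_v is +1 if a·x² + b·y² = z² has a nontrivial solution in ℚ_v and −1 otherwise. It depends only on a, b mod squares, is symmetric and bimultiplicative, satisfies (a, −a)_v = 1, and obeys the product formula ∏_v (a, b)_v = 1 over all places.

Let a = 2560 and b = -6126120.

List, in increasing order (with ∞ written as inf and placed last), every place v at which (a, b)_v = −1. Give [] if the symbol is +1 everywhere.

[5, 7, 11, 17]

Mod squares: a ≡ 10, b ≡ -170170. Check v ∈ {∞, 2, 3, 5, 7, 11, 13, 17}.
v=5: a=5^1·(≡2), b=5^1·(≡1) mod 5; (2|5)=-1, (1|5)=+1; (−1)^{1·1·2}·(-1)^1·(+1)^1 = -1.
v=2: v_2(a)=9, v_2(b)=3; units ≡ 5, 3 (mod 8); ε·ε+αω+βω = 0·1+9·1+3·1 ≡ 0  ⇒  (a,b)_2 = +1.
v=7: a=7^0·(≡5), b=7^1·(≡1) mod 7; (5|7)=-1, (1|7)=+1; (−1)^{0·1·3}·(-1)^1·(+1)^0 = -1.
v=17: a=17^0·(≡10), b=17^1·(≡6) mod 17; (10|17)=-1, (6|17)=-1; (−1)^{0·1·8}·(-1)^1·(-1)^0 = -1.
v=∞: 10 > 0 and -170170 < 0  ⇒  (a,b)_∞ = +1.
v=3: a=3^0·(≡1), b=3^2·(≡2) mod 3; (1|3)=+1, (2|3)=-1; (−1)^{0·2·1}·(+1)^2·(-1)^0 = +1.
v=11: a=11^0·(≡8), b=11^1·(≡10) mod 11; (8|11)=-1, (10|11)=-1; (−1)^{0·1·5}·(-1)^1·(-1)^0 = -1.
v=13: a=13^0·(≡12), b=13^1·(≡10) mod 13; (12|13)=+1, (10|13)=+1; (−1)^{0·1·6}·(+1)^1·(+1)^0 = +1.
(10, -170170 / ℚ) ramifies at {5, 7, 11, 17}: a division algebra.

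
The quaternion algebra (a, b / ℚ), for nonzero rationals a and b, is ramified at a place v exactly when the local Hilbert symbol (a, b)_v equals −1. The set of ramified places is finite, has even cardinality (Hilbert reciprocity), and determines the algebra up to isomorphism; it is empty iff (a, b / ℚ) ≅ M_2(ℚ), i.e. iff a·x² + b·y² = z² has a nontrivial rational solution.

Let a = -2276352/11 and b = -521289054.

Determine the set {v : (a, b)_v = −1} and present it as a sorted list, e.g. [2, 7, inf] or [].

[2, 13, 17, inf]

Mod squares: a ≡ -2717, b ≡ -1326. Check v ∈ {∞, 2, 3, 11, 13, 17, 19}.
v=19: a=19^1·(≡4), b=19^2·(≡5) mod 19; (4|19)=+1, (5|19)=+1; (−1)^{1·2·9}·(+1)^2·(+1)^1 = +1.
v=13: a=13^1·(≡10), b=13^1·(≡5) mod 13; (10|13)=+1, (5|13)=-1; (−1)^{1·1·6}·(+1)^1·(-1)^1 = -1.
v=∞: -2717 < 0 and -1326 < 0  ⇒  (a,b)_∞ = -1.
v=11: a=11^-1·(≡10), b=11^2·(≡9) mod 11; (10|11)=-1, (9|11)=+1; (−1)^{-1·2·5}·(-1)^2·(+1)^-1 = +1.
v=17: a=17^0·(≡3), b=17^1·(≡11) mod 17; (3|17)=-1, (11|17)=-1; (−1)^{0·1·8}·(-1)^1·(-1)^0 = -1.
v=3: a=3^2·(≡1), b=3^3·(≡2) mod 3; (1|3)=+1, (2|3)=-1; (−1)^{2·3·1}·(+1)^3·(-1)^2 = +1.
v=2: v_2(a)=10, v_2(b)=1; units ≡ 3, 1 (mod 8); ε·ε+αω+βω = 1·0+10·0+1·1 ≡ 1  ⇒  (a,b)_2 = -1.
|Ram(-2717, -1326)| = 4, even; anisotropic at {2, 13, 17, ∞}.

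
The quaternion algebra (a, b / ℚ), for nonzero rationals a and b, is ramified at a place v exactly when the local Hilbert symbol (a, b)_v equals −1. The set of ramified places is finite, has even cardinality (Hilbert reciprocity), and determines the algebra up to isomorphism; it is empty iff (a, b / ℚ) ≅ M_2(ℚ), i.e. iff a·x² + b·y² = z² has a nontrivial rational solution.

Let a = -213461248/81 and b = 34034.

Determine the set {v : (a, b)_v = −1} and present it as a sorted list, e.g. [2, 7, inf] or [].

[11, 13]

(a, b) ≡ (-17017, 34034) mod (ℚ^×)²; places V = {2, 3, 7, 11, 13, 17, ∞}.
(a,b)_3: α=-4, u≡2; β=0, v≡2 (mod 3); (2|3)=-1, (2|3)=-1; sign (−1)^0·-1^0·-1^-4 = +1.
(a,b)_2: α=8, β=1; u≡7, v≡1 (mod 8); ε(u)ε(v)=1·0, αω(v)=8·0, βω(u)=1·0; sum ≡ 0  ⇒  +1.
(a,b)_7: α=3, u≡5; β=1, v≡4 (mod 7); (5|7)=-1, (4|7)=+1; sign (−1)^1·-1^1·+1^3 = +1.
(a,b)_11: α=1, u≡4; β=1, v≡3 (mod 11); (4|11)=+1, (3|11)=+1; sign (−1)^1·+1^1·+1^1 = -1.
(a,b)_13: α=1, u≡3; β=1, v≡5 (mod 13); (3|13)=+1, (5|13)=-1; sign (−1)^0·+1^1·-1^1 = -1.
(a,b)_∞: sgn(-17017)=−, sgn(34034)=+, so +1.
(a,b)_17: α=1, u≡1; β=1, v≡13 (mod 17); (1|17)=+1, (13|17)=+1; sign (−1)^0·+1^1·+1^1 = +1.
(-17017, 34034 / ℚ) ramifies at {11, 13}: a division algebra.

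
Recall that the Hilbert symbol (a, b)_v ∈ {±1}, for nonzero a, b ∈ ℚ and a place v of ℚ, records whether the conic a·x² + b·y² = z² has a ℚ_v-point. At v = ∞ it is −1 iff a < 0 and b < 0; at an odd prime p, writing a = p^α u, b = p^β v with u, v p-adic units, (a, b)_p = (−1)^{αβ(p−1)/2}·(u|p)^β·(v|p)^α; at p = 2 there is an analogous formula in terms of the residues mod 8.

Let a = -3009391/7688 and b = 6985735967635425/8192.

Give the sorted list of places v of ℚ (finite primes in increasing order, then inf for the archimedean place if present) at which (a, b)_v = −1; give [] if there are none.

Mod squares: a ≡ -49742, b ≡ 66. Check v ∈ {∞, 2, 3, 5, 7, 11, 13, 17, 19, 31}.
v=11: a=11^3·(≡6), b=11^3·(≡10) mod 11; (6|11)=-1, (10|11)=-1; (−1)^{3·3·5}·(-1)^3·(-1)^3 = -1.
v=7: a=7^1·(≡3), b=7^2·(≡3) mod 7; (3|7)=-1, (3|7)=-1; (−1)^{1·2·3}·(-1)^2·(-1)^1 = -1.
v=19: a=19^1·(≡17), b=19^2·(≡1) mod 19; (17|19)=+1, (1|19)=+1; (−1)^{1·2·9}·(+1)^2·(+1)^1 = +1.
v=13: a=13^0·(≡1), b=13^2·(≡10) mod 13; (1|13)=+1, (10|13)=+1; (−1)^{0·2·6}·(+1)^2·(+1)^0 = +1.
v=31: a=31^-2·(≡15), b=31^0·(≡14) mod 31; (15|31)=-1, (14|31)=+1; (−1)^{-2·0·15}·(-1)^0·(+1)^-2 = +1.
v=∞: -49742 < 0 and 66 > 0  ⇒  (a,b)_∞ = +1.
v=3: a=3^0·(≡1), b=3^5·(≡1) mod 3; (1|3)=+1, (1|3)=+1; (−1)^{0·5·1}·(+1)^5·(+1)^0 = +1.
v=5: a=5^0·(≡3), b=5^2·(≡1) mod 5; (3|5)=-1, (1|5)=+1; (−1)^{0·2·2}·(-1)^2·(+1)^0 = +1.
v=17: a=17^1·(≡8), b=17^2·(≡16) mod 17; (8|17)=+1, (16|17)=+1; (−1)^{1·2·8}·(+1)^2·(+1)^1 = +1.
v=2: v_2(a)=-3, v_2(b)=-13; units ≡ 1, 1 (mod 8); ε·ε+αω+βω = 0·0+-3·0+-13·0 ≡ 0  ⇒  (a,b)_2 = +1.
(-49742, 66 / ℚ) ramifies at {7, 11}: a division algebra.

[7, 11]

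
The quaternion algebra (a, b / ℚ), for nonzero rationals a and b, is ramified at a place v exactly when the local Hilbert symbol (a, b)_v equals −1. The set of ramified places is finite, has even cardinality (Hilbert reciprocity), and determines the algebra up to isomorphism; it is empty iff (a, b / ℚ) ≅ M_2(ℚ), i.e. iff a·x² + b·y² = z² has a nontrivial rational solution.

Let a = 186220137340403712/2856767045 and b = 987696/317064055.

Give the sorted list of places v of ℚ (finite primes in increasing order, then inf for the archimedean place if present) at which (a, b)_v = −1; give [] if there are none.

Mod squares: a ≡ 9915815, b ≡ 1045. Check v ∈ {∞, 2, 3, 5, 7, 11, 13, 19, 31, 37, 41, 53}.
v=11: a=11^-2·(≡10), b=11^-1·(≡6) mod 11; (10|11)=-1, (6|11)=-1; (−1)^{-2·-1·5}·(-1)^-1·(-1)^-2 = -1.
v=∞: 9915815 > 0 and 1045 > 0  ⇒  (a,b)_∞ = +1.
v=41: a=41^-2·(≡22), b=41^0·(≡16) mod 41; (22|41)=-1, (16|41)=+1; (−1)^{-2·0·20}·(-1)^0·(+1)^-2 = +1.
v=5: a=5^-1·(≡3), b=5^-1·(≡1) mod 5; (3|5)=-1, (1|5)=+1; (−1)^{-1·-1·2}·(-1)^-1·(+1)^-1 = -1.
v=7: a=7^3·(≡1), b=7^-8·(≡4) mod 7; (1|7)=+1, (4|7)=+1; (−1)^{3·-8·3}·(+1)^-8·(+1)^3 = +1.
v=53: a=53^-2·(≡12), b=53^0·(≡36) mod 53; (12|53)=-1, (36|53)=+1; (−1)^{-2·0·26}·(-1)^0·(+1)^-2 = +1.
v=19: a=19^3·(≡18), b=19^3·(≡9) mod 19; (18|19)=-1, (9|19)=+1; (−1)^{3·3·9}·(-1)^3·(+1)^3 = +1.
v=37: a=37^1·(≡11), b=37^0·(≡7) mod 37; (11|37)=+1, (7|37)=+1; (−1)^{1·0·18}·(+1)^0·(+1)^1 = +1.
v=31: a=31^1·(≡9), b=31^0·(≡11) mod 31; (9|31)=+1, (11|31)=-1; (−1)^{1·0·15}·(+1)^0·(-1)^1 = -1.
v=13: a=13^1·(≡7), b=13^0·(≡11) mod 13; (7|13)=-1, (11|13)=-1; (−1)^{1·0·6}·(-1)^0·(-1)^1 = -1.
v=3: a=3^4·(≡2), b=3^2·(≡1) mod 3; (2|3)=-1, (1|3)=+1; (−1)^{4·2·1}·(-1)^2·(+1)^4 = +1.
v=2: v_2(a)=16, v_2(b)=4; units ≡ 7, 5 (mod 8); ε·ε+αω+βω = 1·0+16·1+4·0 ≡ 0  ⇒  (a,b)_2 = +1.
|Ram(9915815, 1045)| = 4, even; anisotropic at {5, 11, 13, 31}.

[5, 11, 13, 31]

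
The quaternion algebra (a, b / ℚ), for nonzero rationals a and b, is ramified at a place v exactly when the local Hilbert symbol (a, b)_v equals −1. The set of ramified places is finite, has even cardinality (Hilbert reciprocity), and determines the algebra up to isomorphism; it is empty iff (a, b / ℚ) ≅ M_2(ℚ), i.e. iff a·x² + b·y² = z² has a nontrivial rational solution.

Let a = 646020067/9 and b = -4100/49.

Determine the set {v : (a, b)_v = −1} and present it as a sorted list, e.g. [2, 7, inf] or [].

[2, 23, 31, 41]

Mod squares: a ≡ 7843, b ≡ -41. Check v ∈ {∞, 2, 3, 5, 7, 11, 23, 31, 41}.
v=7: a=7^2·(≡5), b=7^-2·(≡2) mod 7; (5|7)=-1, (2|7)=+1; (−1)^{2·-2·3}·(-1)^-2·(+1)^2 = +1.
v=3: a=3^-2·(≡1), b=3^0·(≡1) mod 3; (1|3)=+1, (1|3)=+1; (−1)^{-2·0·1}·(+1)^0·(+1)^-2 = +1.
v=∞: 7843 > 0 and -41 < 0  ⇒  (a,b)_∞ = +1.
v=5: a=5^0·(≡3), b=5^2·(≡4) mod 5; (3|5)=-1, (4|5)=+1; (−1)^{0·2·2}·(-1)^2·(+1)^0 = +1.
v=11: a=11^1·(≡1), b=11^0·(≡5) mod 11; (1|11)=+1, (5|11)=+1; (−1)^{1·0·5}·(+1)^0·(+1)^1 = +1.
v=41: a=41^2·(≡38), b=41^1·(≡8) mod 41; (38|41)=-1, (8|41)=+1; (−1)^{2·1·20}·(-1)^1·(+1)^2 = -1.
v=2: v_2(a)=0, v_2(b)=2; units ≡ 3, 7 (mod 8); ε·ε+αω+βω = 1·1+0·0+2·1 ≡ 1  ⇒  (a,b)_2 = -1.
v=31: a=31^1·(≡8), b=31^0·(≡3) mod 31; (8|31)=+1, (3|31)=-1; (−1)^{1·0·15}·(+1)^0·(-1)^1 = -1.
v=23: a=23^1·(≡5), b=23^0·(≡21) mod 23; (5|23)=-1, (21|23)=-1; (−1)^{1·0·11}·(-1)^0·(-1)^1 = -1.
Ram(7843, -41) = {2, 23, 31, 41}; no ℚ_2-point on the conic.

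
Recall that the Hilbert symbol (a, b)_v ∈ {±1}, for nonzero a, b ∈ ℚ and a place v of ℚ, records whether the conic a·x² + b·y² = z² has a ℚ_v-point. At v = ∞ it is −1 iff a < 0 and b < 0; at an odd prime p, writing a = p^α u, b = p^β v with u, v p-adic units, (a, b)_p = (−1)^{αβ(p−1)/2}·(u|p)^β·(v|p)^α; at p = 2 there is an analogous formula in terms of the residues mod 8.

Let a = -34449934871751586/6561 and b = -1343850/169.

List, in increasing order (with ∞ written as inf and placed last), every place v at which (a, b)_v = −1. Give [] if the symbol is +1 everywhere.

(a, b) ≡ (-34, -186) mod (ℚ^×)²; places V = {2, 3, 5, 11, 13, 17, 19, 31, ∞}.
(a,b)_5: α=0, u≡4; β=2, v≡4 (mod 5); (4|5)=+1, (4|5)=+1; sign (−1)^0·+1^2·+1^0 = +1.
(a,b)_3: α=-8, u≡2; β=1, v≡1 (mod 3); (2|3)=-1, (1|3)=+1; sign (−1)^0·-1^1·+1^-8 = -1.
(a,b)_∞: sgn(-34)=−, sgn(-186)=−, so -1.
(a,b)_2: α=1, β=1; u≡7, v≡3 (mod 8); ε(u)ε(v)=1·1, αω(v)=1·1, βω(u)=1·0; sum ≡ 0  ⇒  +1.
(a,b)_13: α=0, u≡11; β=-2, v≡12 (mod 13); (11|13)=-1, (12|13)=+1; sign (−1)^0·-1^-2·+1^0 = +1.
(a,b)_19: α=2, u≡11; β=0, v≡9 (mod 19); (11|19)=+1, (9|19)=+1; sign (−1)^0·+1^0·+1^2 = +1.
(a,b)_31: α=2, u≡10; β=1, v≡8 (mod 31); (10|31)=+1, (8|31)=+1; sign (−1)^0·+1^1·+1^2 = +1.
(a,b)_11: α=2, u≡8; β=0, v≡5 (mod 11); (8|11)=-1, (5|11)=+1; sign (−1)^0·-1^0·+1^2 = +1.
(a,b)_17: α=7, u≡8; β=2, v≡9 (mod 17); (8|17)=+1, (9|17)=+1; sign (−1)^0·+1^2·+1^7 = +1.
(-34, -186 / ℚ) ramifies at {3, ∞}: a division algebra.

[3, inf]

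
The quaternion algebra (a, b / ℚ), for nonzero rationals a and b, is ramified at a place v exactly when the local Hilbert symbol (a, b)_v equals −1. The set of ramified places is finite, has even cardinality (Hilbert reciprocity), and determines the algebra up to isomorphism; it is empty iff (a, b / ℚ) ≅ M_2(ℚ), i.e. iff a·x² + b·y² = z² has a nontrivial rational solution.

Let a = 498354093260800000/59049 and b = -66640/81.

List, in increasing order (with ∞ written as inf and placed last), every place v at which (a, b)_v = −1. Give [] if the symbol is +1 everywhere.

[2, 5, 7, 17]

(a, b) ≡ (595, -85) mod (ℚ^×)²; places V = {2, 3, 5, 7, 17, 19, ∞}.
(a,b)_7: α=3, u≡4; β=2, v≡3 (mod 7); (4|7)=+1, (3|7)=-1; sign (−1)^0·+1^2·-1^3 = -1.
(a,b)_19: α=2, u≡5; β=0, v≡10 (mod 19); (5|19)=+1, (10|19)=-1; sign (−1)^0·+1^0·-1^2 = +1.
(a,b)_∞: sgn(595)=+, sgn(-85)=−, so +1.
(a,b)_17: α=3, u≡16; β=1, v≡11 (mod 17); (16|17)=+1, (11|17)=-1; sign (−1)^0·+1^1·-1^3 = -1.
(a,b)_5: α=5, u≡4; β=1, v≡2 (mod 5); (4|5)=+1, (2|5)=-1; sign (−1)^0·+1^1·-1^5 = -1.
(a,b)_2: α=18, β=4; u≡3, v≡3 (mod 8); ε(u)ε(v)=1·1, αω(v)=18·1, βω(u)=4·1; sum ≡ 1  ⇒  -1.
(a,b)_3: α=-10, u≡1; β=-4, v≡2 (mod 3); (1|3)=+1, (2|3)=-1; sign (−1)^0·+1^-4·-1^-10 = +1.
Ram(595, -85) = {2, 5, 7, 17}; no ℚ_2-point on the conic.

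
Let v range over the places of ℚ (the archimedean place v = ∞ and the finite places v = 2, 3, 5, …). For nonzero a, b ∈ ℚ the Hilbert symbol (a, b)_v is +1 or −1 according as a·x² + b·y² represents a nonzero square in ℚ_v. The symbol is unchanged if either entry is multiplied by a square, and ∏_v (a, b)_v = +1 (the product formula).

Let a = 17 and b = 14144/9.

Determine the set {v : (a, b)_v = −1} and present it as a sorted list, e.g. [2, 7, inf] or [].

[]

Mod squares: a ≡ 17, b ≡ 221. Check v ∈ {∞, 2, 3, 13, 17}.
v=17: a=17^1·(≡1), b=17^1·(≡15) mod 17; (1|17)=+1, (15|17)=+1; (−1)^{1·1·8}·(+1)^1·(+1)^1 = +1.
v=13: a=13^0·(≡4), b=13^1·(≡1) mod 13; (4|13)=+1, (1|13)=+1; (−1)^{0·1·6}·(+1)^1·(+1)^0 = +1.
v=∞: 17 > 0 and 221 > 0  ⇒  (a,b)_∞ = +1.
v=2: v_2(a)=0, v_2(b)=6; units ≡ 1, 5 (mod 8); ε·ε+αω+βω = 0·0+0·1+6·0 ≡ 0  ⇒  (a,b)_2 = +1.
v=3: a=3^0·(≡2), b=3^-2·(≡2) mod 3; (2|3)=-1, (2|3)=-1; (−1)^{0·-2·1}·(-1)^-2·(-1)^0 = +1.
Every local symbol is +1, so the conic 17·x² + 221·y² = z² has ℚ_v-points for all v and hence a ℚ-point; (a, b / ℚ) ≅ M_2(ℚ).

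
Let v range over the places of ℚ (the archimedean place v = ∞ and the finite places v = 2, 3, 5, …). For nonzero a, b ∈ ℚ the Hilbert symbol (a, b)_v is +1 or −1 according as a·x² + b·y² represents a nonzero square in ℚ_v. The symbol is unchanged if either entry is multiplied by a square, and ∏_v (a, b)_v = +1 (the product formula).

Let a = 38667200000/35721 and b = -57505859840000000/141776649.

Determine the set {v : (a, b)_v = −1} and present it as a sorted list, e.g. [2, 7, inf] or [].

[2, 5]

Mod squares: a ≡ 1430, b ≡ -65. Check v ∈ {∞, 2, 3, 5, 7, 11, 13}.
v=2: v_2(a)=9, v_2(b)=14; units ≡ 3, 7 (mod 8); ε·ε+αω+βω = 1·1+9·0+14·1 ≡ 1  ⇒  (a,b)_2 = -1.
v=13: a=13^3·(≡8), b=13^5·(≡2) mod 13; (8|13)=-1, (2|13)=-1; (−1)^{3·5·6}·(-1)^5·(-1)^3 = +1.
v=7: a=7^-2·(≡2), b=7^-4·(≡3) mod 7; (2|7)=+1, (3|7)=-1; (−1)^{-2·-4·3}·(+1)^-4·(-1)^-2 = +1.
v=11: a=11^1·(≡1), b=11^2·(≡5) mod 11; (1|11)=+1, (5|11)=+1; (−1)^{1·2·5}·(+1)^2·(+1)^1 = +1.
v=∞: 1430 > 0 and -65 < 0  ⇒  (a,b)_∞ = +1.
v=5: a=5^5·(≡4), b=5^7·(≡2) mod 5; (4|5)=+1, (2|5)=-1; (−1)^{5·7·2}·(+1)^7·(-1)^5 = -1.
v=3: a=3^-6·(≡2), b=3^-10·(≡1) mod 3; (2|3)=-1, (1|3)=+1; (−1)^{-6·-10·1}·(-1)^-10·(+1)^-6 = +1.
Ram(1430, -65) = {2, 5}; no ℚ_2-point on the conic.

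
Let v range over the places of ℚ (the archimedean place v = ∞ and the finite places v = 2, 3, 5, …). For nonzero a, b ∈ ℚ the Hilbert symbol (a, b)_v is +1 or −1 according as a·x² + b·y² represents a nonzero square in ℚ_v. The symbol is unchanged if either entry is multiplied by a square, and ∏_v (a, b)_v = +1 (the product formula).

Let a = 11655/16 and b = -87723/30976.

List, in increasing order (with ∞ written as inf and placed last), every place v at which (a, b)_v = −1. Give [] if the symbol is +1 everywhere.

(a, b) ≡ (1295, -3) mod (ℚ^×)²; places V = {2, 3, 5, 7, 11, 19, 37, ∞}.
(a,b)_19: α=0, u≡10; β=2, v≡7 (mod 19); (10|19)=-1, (7|19)=+1; sign (−1)^0·-1^2·+1^0 = +1.
(a,b)_11: α=0, u≡10; β=-2, v≡8 (mod 11); (10|11)=-1, (8|11)=-1; sign (−1)^0·-1^-2·-1^0 = +1.
(a,b)_5: α=1, u≡1; β=0, v≡2 (mod 5); (1|5)=+1, (2|5)=-1; sign (−1)^0·+1^0·-1^1 = -1.
(a,b)_37: α=1, u≡22; β=0, v≡27 (mod 37); (22|37)=-1, (27|37)=+1; sign (−1)^0·-1^0·+1^1 = +1.
(a,b)_3: α=2, u≡2; β=5, v≡2 (mod 3); (2|3)=-1, (2|3)=-1; sign (−1)^0·-1^5·-1^2 = -1.
(a,b)_∞: sgn(1295)=+, sgn(-3)=−, so +1.
(a,b)_2: α=-4, β=-8; u≡7, v≡5 (mod 8); ε(u)ε(v)=1·0, αω(v)=-4·1, βω(u)=-8·0; sum ≡ 0  ⇒  +1.
(a,b)_7: α=1, u≡3; β=0, v≡1 (mod 7); (3|7)=-1, (1|7)=+1; sign (−1)^0·-1^0·+1^1 = +1.
Ram(1295, -3) = {3, 5}; no ℚ_3-point on the conic.

[3, 5]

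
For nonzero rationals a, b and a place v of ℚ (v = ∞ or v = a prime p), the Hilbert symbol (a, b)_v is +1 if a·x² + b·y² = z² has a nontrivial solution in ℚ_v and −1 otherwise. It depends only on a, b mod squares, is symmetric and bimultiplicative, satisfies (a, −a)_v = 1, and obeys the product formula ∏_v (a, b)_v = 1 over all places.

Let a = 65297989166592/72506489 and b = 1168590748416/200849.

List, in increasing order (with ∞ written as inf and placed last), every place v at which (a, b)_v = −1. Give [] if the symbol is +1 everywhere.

[13, 29]

(a, b) ≡ (472758, 236379) mod (ℚ^×)²; places V = {2, 3, 7, 11, 13, 19, 29, 31, 37, 41, ∞}.
(a,b)_11: α=-1, u≡3; β=-1, v≡8 (mod 11); (3|11)=+1, (8|11)=-1; sign (−1)^1·+1^-1·-1^-1 = +1.
(a,b)_2: α=9, β=8; u≡3, v≡3 (mod 8); ε(u)ε(v)=1·1, αω(v)=9·1, βω(u)=8·1; sum ≡ 0  ⇒  +1.
(a,b)_∞: sgn(472758)=+, sgn(236379)=+, so +1.
(a,b)_19: α=-3, u≡16; β=-1, v≡12 (mod 19); (16|19)=+1, (12|19)=-1; sign (−1)^1·+1^-1·-1^-3 = +1.
(a,b)_37: α=2, u≡36; β=0, v≡17 (mod 37); (36|37)=+1, (17|37)=-1; sign (−1)^0·+1^0·-1^2 = +1.
(a,b)_29: α=1, u≡5; β=1, v≡2 (mod 29); (5|29)=+1, (2|29)=-1; sign (−1)^0·+1^1·-1^1 = -1.
(a,b)_13: α=1, u≡8; β=1, v≡9 (mod 13); (8|13)=-1, (9|13)=+1; sign (−1)^0·-1^1·+1^1 = -1.
(a,b)_7: α=2, u≡5; β=4, v≡6 (mod 7); (5|7)=-1, (6|7)=-1; sign (−1)^0·-1^4·-1^2 = +1.
(a,b)_41: α=2, u≡30; β=2, v≡22 (mod 41); (30|41)=-1, (22|41)=-1; sign (−1)^0·-1^2·-1^2 = +1.
(a,b)_3: α=1, u≡2; β=1, v≡1 (mod 3); (2|3)=-1, (1|3)=+1; sign (−1)^1·-1^1·+1^1 = +1.
(a,b)_31: α=-2, u≡16; β=-2, v≡18 (mod 31); (16|31)=+1, (18|31)=+1; sign (−1)^0·+1^-2·+1^-2 = +1.
Ram(472758, 236379) = {13, 29}; no ℚ_13-point on the conic.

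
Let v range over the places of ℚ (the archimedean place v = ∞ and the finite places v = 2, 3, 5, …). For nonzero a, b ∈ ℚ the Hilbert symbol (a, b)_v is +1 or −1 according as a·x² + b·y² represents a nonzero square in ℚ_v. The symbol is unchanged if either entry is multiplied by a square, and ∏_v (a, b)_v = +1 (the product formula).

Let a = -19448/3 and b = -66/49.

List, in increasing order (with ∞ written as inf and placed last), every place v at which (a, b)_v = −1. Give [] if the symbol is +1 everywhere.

Mod squares: a ≡ -14586, b ≡ -66. Check v ∈ {∞, 2, 3, 7, 11, 13, 17}.
v=11: a=11^1·(≡1), b=11^1·(≡1) mod 11; (1|11)=+1, (1|11)=+1; (−1)^{1·1·5}·(+1)^1·(+1)^1 = -1.
v=∞: -14586 < 0 and -66 < 0  ⇒  (a,b)_∞ = -1.
v=7: a=7^0·(≡4), b=7^-2·(≡4) mod 7; (4|7)=+1, (4|7)=+1; (−1)^{0·-2·3}·(+1)^-2·(+1)^0 = +1.
v=3: a=3^-1·(≡1), b=3^1·(≡2) mod 3; (1|3)=+1, (2|3)=-1; (−1)^{-1·1·1}·(+1)^1·(-1)^-1 = +1.
v=2: v_2(a)=3, v_2(b)=1; units ≡ 3, 7 (mod 8); ε·ε+αω+βω = 1·1+3·0+1·1 ≡ 0  ⇒  (a,b)_2 = +1.
v=17: a=17^1·(≡4), b=17^0·(≡16) mod 17; (4|17)=+1, (16|17)=+1; (−1)^{1·0·8}·(+1)^0·(+1)^1 = +1.
v=13: a=13^1·(≡4), b=13^0·(≡9) mod 13; (4|13)=+1, (9|13)=+1; (−1)^{1·0·6}·(+1)^0·(+1)^1 = +1.
(-14586, -66 / ℚ) ramifies at {11, ∞}: a division algebra.

[11, inf]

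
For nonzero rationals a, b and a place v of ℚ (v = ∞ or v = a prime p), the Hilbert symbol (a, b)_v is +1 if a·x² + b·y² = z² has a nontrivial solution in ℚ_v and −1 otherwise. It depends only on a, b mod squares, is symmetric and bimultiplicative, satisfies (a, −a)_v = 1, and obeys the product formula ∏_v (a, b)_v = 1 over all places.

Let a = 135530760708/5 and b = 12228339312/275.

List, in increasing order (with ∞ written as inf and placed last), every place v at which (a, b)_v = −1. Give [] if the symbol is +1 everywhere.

Mod squares: a ≡ 285, b ≡ 77. Check v ∈ {∞, 2, 3, 5, 7, 11, 19, 43}.
v=2: v_2(a)=2, v_2(b)=4; units ≡ 5, 5 (mod 8); ε·ε+αω+βω = 0·0+2·1+4·1 ≡ 0  ⇒  (a,b)_2 = +1.
v=11: a=11^0·(≡7), b=11^-1·(≡8) mod 11; (7|11)=-1, (8|11)=-1; (−1)^{0·-1·5}·(-1)^-1·(-1)^0 = -1.
v=5: a=5^-1·(≡3), b=5^-2·(≡2) mod 5; (3|5)=-1, (2|5)=-1; (−1)^{-1·-2·2}·(-1)^-2·(-1)^-1 = -1.
v=7: a=7^2·(≡3), b=7^1·(≡4) mod 7; (3|7)=-1, (4|7)=+1; (−1)^{2·1·3}·(-1)^1·(+1)^2 = -1.
v=43: a=43^2·(≡3), b=43^2·(≡33) mod 43; (3|43)=-1, (33|43)=-1; (−1)^{2·2·21}·(-1)^2·(-1)^2 = +1.
v=3: a=3^9·(≡2), b=3^10·(≡2) mod 3; (2|3)=-1, (2|3)=-1; (−1)^{9·10·1}·(-1)^10·(-1)^9 = -1.
v=∞: 285 > 0 and 77 > 0  ⇒  (a,b)_∞ = +1.
v=19: a=19^1·(≡8), b=19^0·(≡4) mod 19; (8|19)=-1, (4|19)=+1; (−1)^{1·0·9}·(-1)^0·(+1)^1 = +1.
|Ram(285, 77)| = 4, even; anisotropic at {3, 5, 7, 11}.

[3, 5, 7, 11]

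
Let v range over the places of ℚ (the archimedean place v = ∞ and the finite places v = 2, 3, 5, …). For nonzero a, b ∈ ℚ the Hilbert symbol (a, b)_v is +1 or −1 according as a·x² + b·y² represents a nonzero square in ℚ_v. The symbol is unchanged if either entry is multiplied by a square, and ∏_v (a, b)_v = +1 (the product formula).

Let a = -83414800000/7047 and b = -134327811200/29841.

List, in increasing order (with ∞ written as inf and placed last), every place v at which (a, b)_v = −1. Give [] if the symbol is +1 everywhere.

[2, 5, 7, 29, 31, inf]

Mod squares: a ≡ -188790, b ≡ -1218. Check v ∈ {∞, 2, 3, 5, 7, 11, 19, 29, 31}.
v=11: a=11^0·(≡1), b=11^2·(≡4) mod 11; (1|11)=+1, (4|11)=+1; (−1)^{0·2·5}·(+1)^2·(+1)^0 = +1.
v=29: a=29^-1·(≡19), b=29^-1·(≡9) mod 29; (19|29)=-1, (9|29)=+1; (−1)^{-1·-1·14}·(-1)^-1·(+1)^-1 = -1.
v=5: a=5^5·(≡2), b=5^2·(≡2) mod 5; (2|5)=-1, (2|5)=-1; (−1)^{5·2·2}·(-1)^2·(-1)^5 = -1.
v=2: v_2(a)=7, v_2(b)=7; units ≡ 5, 7 (mod 8); ε·ε+αω+βω = 0·1+7·0+7·1 ≡ 1  ⇒  (a,b)_2 = -1.
v=19: a=19^0·(≡15), b=19^2·(≡1) mod 19; (15|19)=-1, (1|19)=+1; (−1)^{0·2·9}·(-1)^2·(+1)^0 = +1.
v=∞: -188790 < 0 and -1218 < 0  ⇒  (a,b)_∞ = -1.
v=3: a=3^-5·(≡1), b=3^-1·(≡2) mod 3; (1|3)=+1, (2|3)=-1; (−1)^{-5·-1·1}·(+1)^-1·(-1)^-5 = +1.
v=31: a=31^3·(≡23), b=31^2·(≡27) mod 31; (23|31)=-1, (27|31)=-1; (−1)^{3·2·15}·(-1)^2·(-1)^3 = -1.
v=7: a=7^1·(≡4), b=7^-3·(≡4) mod 7; (4|7)=+1, (4|7)=+1; (−1)^{1·-3·3}·(+1)^-3·(+1)^1 = -1.
Ram(-188790, -1218) = {2, 5, 7, 29, 31, ∞}; no ℚ_2-point on the conic.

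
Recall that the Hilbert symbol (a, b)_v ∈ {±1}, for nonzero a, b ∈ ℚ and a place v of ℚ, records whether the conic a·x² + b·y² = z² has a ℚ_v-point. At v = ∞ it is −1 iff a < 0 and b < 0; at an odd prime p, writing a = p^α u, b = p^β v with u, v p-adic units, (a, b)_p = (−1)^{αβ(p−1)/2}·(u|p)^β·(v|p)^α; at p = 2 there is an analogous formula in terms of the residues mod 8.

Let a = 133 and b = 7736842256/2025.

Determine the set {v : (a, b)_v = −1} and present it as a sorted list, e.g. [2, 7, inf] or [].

[7, 17, 19, 29]

(a, b) ≡ (133, 1339481) mod (ℚ^×)²; places V = {2, 3, 5, 7, 11, 13, 17, 19, 29, ∞}.
(a,b)_3: α=0, u≡1; β=-4, v≡2 (mod 3); (1|3)=+1, (2|3)=-1; sign (−1)^0·+1^-4·-1^0 = +1.
(a,b)_2: α=0, β=4; u≡5, v≡1 (mod 8); ε(u)ε(v)=0·0, αω(v)=0·0, βω(u)=4·1; sum ≡ 0  ⇒  +1.
(a,b)_29: α=0, u≡17; β=1, v≡8 (mod 29); (17|29)=-1, (8|29)=-1; sign (−1)^0·-1^1·-1^0 = -1.
(a,b)_7: α=1, u≡5; β=0, v≡5 (mod 7); (5|7)=-1, (5|7)=-1; sign (−1)^0·-1^0·-1^1 = -1.
(a,b)_19: α=1, u≡7; β=3, v≡1 (mod 19); (7|19)=+1, (1|19)=+1; sign (−1)^1·+1^3·+1^1 = -1.
(a,b)_17: α=0, u≡14; β=1, v≡4 (mod 17); (14|17)=-1, (4|17)=+1; sign (−1)^0·-1^1·+1^0 = -1.
(a,b)_∞: sgn(133)=+, sgn(1339481)=+, so +1.
(a,b)_5: α=0, u≡3; β=-2, v≡1 (mod 5); (3|5)=-1, (1|5)=+1; sign (−1)^0·-1^-2·+1^0 = +1.
(a,b)_11: α=0, u≡1; β=1, v≡1 (mod 11); (1|11)=+1, (1|11)=+1; sign (−1)^0·+1^1·+1^0 = +1.
(a,b)_13: α=0, u≡3; β=1, v≡10 (mod 13); (3|13)=+1, (10|13)=+1; sign (−1)^0·+1^1·+1^0 = +1.
Ram(133, 1339481) = {7, 17, 19, 29}; no ℚ_7-point on the conic.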